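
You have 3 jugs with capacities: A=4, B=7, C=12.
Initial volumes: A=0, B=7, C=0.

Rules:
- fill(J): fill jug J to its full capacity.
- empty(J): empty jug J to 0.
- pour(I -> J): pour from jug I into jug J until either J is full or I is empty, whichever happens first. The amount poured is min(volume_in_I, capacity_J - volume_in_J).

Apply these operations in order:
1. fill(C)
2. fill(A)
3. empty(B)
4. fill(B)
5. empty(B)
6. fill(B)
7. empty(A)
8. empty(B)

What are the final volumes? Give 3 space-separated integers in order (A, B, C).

Answer: 0 0 12

Derivation:
Step 1: fill(C) -> (A=0 B=7 C=12)
Step 2: fill(A) -> (A=4 B=7 C=12)
Step 3: empty(B) -> (A=4 B=0 C=12)
Step 4: fill(B) -> (A=4 B=7 C=12)
Step 5: empty(B) -> (A=4 B=0 C=12)
Step 6: fill(B) -> (A=4 B=7 C=12)
Step 7: empty(A) -> (A=0 B=7 C=12)
Step 8: empty(B) -> (A=0 B=0 C=12)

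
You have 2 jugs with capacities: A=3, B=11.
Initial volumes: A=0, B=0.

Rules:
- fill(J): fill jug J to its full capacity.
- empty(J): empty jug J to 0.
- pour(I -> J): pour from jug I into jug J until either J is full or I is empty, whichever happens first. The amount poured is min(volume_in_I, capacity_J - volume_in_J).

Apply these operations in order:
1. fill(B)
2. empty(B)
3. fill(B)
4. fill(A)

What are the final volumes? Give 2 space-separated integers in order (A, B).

Step 1: fill(B) -> (A=0 B=11)
Step 2: empty(B) -> (A=0 B=0)
Step 3: fill(B) -> (A=0 B=11)
Step 4: fill(A) -> (A=3 B=11)

Answer: 3 11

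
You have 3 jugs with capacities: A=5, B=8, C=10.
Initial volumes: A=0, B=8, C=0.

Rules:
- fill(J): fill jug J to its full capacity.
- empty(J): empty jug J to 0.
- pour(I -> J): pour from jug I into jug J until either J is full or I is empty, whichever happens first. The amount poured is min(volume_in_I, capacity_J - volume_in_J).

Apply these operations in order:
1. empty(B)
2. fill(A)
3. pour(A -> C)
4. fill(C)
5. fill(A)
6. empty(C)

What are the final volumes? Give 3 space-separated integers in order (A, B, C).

Step 1: empty(B) -> (A=0 B=0 C=0)
Step 2: fill(A) -> (A=5 B=0 C=0)
Step 3: pour(A -> C) -> (A=0 B=0 C=5)
Step 4: fill(C) -> (A=0 B=0 C=10)
Step 5: fill(A) -> (A=5 B=0 C=10)
Step 6: empty(C) -> (A=5 B=0 C=0)

Answer: 5 0 0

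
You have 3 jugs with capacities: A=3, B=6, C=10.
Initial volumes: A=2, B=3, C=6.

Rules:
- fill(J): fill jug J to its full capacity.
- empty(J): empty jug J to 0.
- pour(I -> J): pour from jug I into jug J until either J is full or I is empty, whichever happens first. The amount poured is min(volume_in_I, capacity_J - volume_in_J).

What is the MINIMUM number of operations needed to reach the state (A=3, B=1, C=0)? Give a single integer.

Answer: 4

Derivation:
BFS from (A=2, B=3, C=6). One shortest path:
  1. fill(B) -> (A=2 B=6 C=6)
  2. pour(B -> A) -> (A=3 B=5 C=6)
  3. pour(B -> C) -> (A=3 B=1 C=10)
  4. empty(C) -> (A=3 B=1 C=0)
Reached target in 4 moves.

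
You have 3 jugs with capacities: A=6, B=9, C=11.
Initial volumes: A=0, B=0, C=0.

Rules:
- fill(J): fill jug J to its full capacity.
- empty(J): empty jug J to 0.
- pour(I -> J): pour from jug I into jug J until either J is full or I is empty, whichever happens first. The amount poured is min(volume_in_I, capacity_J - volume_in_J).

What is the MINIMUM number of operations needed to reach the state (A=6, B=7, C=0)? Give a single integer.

BFS from (A=0, B=0, C=0). One shortest path:
  1. fill(A) -> (A=6 B=0 C=0)
  2. fill(B) -> (A=6 B=9 C=0)
  3. pour(B -> C) -> (A=6 B=0 C=9)
  4. fill(B) -> (A=6 B=9 C=9)
  5. pour(B -> C) -> (A=6 B=7 C=11)
  6. empty(C) -> (A=6 B=7 C=0)
Reached target in 6 moves.

Answer: 6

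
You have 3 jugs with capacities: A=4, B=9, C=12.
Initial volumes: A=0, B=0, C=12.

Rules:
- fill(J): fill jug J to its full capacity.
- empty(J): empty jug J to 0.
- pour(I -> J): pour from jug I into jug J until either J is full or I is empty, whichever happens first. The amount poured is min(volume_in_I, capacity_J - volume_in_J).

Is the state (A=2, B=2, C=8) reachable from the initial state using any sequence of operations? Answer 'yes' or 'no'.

BFS explored all 386 reachable states.
Reachable set includes: (0,0,0), (0,0,1), (0,0,2), (0,0,3), (0,0,4), (0,0,5), (0,0,6), (0,0,7), (0,0,8), (0,0,9), (0,0,10), (0,0,11) ...
Target (A=2, B=2, C=8) not in reachable set → no.

Answer: no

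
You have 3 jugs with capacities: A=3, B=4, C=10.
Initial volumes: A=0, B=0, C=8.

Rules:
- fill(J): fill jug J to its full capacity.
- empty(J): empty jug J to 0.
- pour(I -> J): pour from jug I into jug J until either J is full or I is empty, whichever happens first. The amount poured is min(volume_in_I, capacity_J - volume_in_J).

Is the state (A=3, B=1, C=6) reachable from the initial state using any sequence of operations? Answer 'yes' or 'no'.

BFS from (A=0, B=0, C=8):
  1. fill(C) -> (A=0 B=0 C=10)
  2. pour(C -> B) -> (A=0 B=4 C=6)
  3. pour(B -> A) -> (A=3 B=1 C=6)
Target reached → yes.

Answer: yes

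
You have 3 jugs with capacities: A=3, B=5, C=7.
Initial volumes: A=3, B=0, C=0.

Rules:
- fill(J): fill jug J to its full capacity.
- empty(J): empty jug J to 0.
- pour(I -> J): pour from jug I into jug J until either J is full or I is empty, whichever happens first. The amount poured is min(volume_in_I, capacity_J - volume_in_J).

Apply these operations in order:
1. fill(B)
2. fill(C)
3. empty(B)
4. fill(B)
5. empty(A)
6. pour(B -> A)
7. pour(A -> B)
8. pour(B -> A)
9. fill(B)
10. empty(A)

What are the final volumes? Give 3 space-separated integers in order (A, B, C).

Step 1: fill(B) -> (A=3 B=5 C=0)
Step 2: fill(C) -> (A=3 B=5 C=7)
Step 3: empty(B) -> (A=3 B=0 C=7)
Step 4: fill(B) -> (A=3 B=5 C=7)
Step 5: empty(A) -> (A=0 B=5 C=7)
Step 6: pour(B -> A) -> (A=3 B=2 C=7)
Step 7: pour(A -> B) -> (A=0 B=5 C=7)
Step 8: pour(B -> A) -> (A=3 B=2 C=7)
Step 9: fill(B) -> (A=3 B=5 C=7)
Step 10: empty(A) -> (A=0 B=5 C=7)

Answer: 0 5 7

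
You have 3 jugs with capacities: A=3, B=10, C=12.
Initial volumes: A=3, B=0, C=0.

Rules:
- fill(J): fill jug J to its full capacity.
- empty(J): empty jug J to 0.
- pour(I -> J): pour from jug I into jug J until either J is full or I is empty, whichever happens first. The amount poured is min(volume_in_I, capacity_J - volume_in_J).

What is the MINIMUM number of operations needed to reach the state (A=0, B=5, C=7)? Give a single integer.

BFS from (A=3, B=0, C=0). One shortest path:
  1. empty(A) -> (A=0 B=0 C=0)
  2. fill(C) -> (A=0 B=0 C=12)
  3. pour(C -> B) -> (A=0 B=10 C=2)
  4. pour(C -> A) -> (A=2 B=10 C=0)
  5. pour(B -> C) -> (A=2 B=0 C=10)
  6. pour(A -> B) -> (A=0 B=2 C=10)
  7. pour(C -> A) -> (A=3 B=2 C=7)
  8. pour(A -> B) -> (A=0 B=5 C=7)
Reached target in 8 moves.

Answer: 8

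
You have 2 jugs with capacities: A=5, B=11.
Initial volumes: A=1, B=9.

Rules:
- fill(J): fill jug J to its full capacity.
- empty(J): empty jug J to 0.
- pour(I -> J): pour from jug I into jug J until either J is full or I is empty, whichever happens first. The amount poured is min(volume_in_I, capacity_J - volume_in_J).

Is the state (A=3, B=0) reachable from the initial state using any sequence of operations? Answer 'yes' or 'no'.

Answer: yes

Derivation:
BFS from (A=1, B=9):
  1. fill(A) -> (A=5 B=9)
  2. pour(A -> B) -> (A=3 B=11)
  3. empty(B) -> (A=3 B=0)
Target reached → yes.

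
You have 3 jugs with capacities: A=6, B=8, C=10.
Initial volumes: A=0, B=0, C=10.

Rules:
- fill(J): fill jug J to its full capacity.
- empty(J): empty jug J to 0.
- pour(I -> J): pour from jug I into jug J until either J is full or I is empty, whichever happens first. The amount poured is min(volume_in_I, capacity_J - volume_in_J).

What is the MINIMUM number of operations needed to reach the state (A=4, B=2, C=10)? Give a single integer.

BFS from (A=0, B=0, C=10). One shortest path:
  1. fill(A) -> (A=6 B=0 C=10)
  2. pour(A -> B) -> (A=0 B=6 C=10)
  3. pour(C -> A) -> (A=6 B=6 C=4)
  4. pour(A -> B) -> (A=4 B=8 C=4)
  5. pour(B -> C) -> (A=4 B=2 C=10)
Reached target in 5 moves.

Answer: 5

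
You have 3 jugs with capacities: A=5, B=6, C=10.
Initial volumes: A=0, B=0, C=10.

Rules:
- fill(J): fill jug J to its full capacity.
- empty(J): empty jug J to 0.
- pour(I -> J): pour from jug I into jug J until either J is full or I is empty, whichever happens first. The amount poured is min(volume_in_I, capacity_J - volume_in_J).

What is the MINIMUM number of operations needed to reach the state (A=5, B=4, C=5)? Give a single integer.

BFS from (A=0, B=0, C=10). One shortest path:
  1. pour(C -> B) -> (A=0 B=6 C=4)
  2. empty(B) -> (A=0 B=0 C=4)
  3. pour(C -> B) -> (A=0 B=4 C=0)
  4. fill(C) -> (A=0 B=4 C=10)
  5. pour(C -> A) -> (A=5 B=4 C=5)
Reached target in 5 moves.

Answer: 5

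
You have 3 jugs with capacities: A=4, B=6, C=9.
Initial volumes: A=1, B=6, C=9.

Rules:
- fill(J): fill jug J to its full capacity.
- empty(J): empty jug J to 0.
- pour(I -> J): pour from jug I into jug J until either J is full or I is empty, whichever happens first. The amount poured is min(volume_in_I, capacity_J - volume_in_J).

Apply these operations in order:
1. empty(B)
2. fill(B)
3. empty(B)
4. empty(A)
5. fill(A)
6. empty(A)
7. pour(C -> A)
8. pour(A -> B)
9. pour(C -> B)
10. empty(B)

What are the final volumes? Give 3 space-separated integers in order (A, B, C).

Answer: 0 0 3

Derivation:
Step 1: empty(B) -> (A=1 B=0 C=9)
Step 2: fill(B) -> (A=1 B=6 C=9)
Step 3: empty(B) -> (A=1 B=0 C=9)
Step 4: empty(A) -> (A=0 B=0 C=9)
Step 5: fill(A) -> (A=4 B=0 C=9)
Step 6: empty(A) -> (A=0 B=0 C=9)
Step 7: pour(C -> A) -> (A=4 B=0 C=5)
Step 8: pour(A -> B) -> (A=0 B=4 C=5)
Step 9: pour(C -> B) -> (A=0 B=6 C=3)
Step 10: empty(B) -> (A=0 B=0 C=3)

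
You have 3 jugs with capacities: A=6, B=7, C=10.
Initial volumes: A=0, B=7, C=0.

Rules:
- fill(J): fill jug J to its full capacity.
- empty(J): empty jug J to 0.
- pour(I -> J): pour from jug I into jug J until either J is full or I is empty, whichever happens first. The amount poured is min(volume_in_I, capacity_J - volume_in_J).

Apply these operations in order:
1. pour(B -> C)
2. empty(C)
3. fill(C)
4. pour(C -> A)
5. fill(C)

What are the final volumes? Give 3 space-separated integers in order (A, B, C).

Answer: 6 0 10

Derivation:
Step 1: pour(B -> C) -> (A=0 B=0 C=7)
Step 2: empty(C) -> (A=0 B=0 C=0)
Step 3: fill(C) -> (A=0 B=0 C=10)
Step 4: pour(C -> A) -> (A=6 B=0 C=4)
Step 5: fill(C) -> (A=6 B=0 C=10)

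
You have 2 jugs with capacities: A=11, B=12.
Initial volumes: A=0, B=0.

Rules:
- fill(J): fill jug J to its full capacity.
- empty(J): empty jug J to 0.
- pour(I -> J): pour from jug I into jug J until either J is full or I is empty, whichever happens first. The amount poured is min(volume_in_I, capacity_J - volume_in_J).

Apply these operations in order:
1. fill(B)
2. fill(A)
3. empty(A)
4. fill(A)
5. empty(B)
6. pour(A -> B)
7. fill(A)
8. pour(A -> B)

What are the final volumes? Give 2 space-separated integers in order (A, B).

Answer: 10 12

Derivation:
Step 1: fill(B) -> (A=0 B=12)
Step 2: fill(A) -> (A=11 B=12)
Step 3: empty(A) -> (A=0 B=12)
Step 4: fill(A) -> (A=11 B=12)
Step 5: empty(B) -> (A=11 B=0)
Step 6: pour(A -> B) -> (A=0 B=11)
Step 7: fill(A) -> (A=11 B=11)
Step 8: pour(A -> B) -> (A=10 B=12)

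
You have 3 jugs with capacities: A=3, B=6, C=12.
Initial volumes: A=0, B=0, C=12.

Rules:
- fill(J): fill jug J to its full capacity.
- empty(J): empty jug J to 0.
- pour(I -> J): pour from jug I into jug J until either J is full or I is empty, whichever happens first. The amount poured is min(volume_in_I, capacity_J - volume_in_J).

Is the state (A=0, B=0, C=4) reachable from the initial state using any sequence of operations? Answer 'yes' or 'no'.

BFS explored all 30 reachable states.
Reachable set includes: (0,0,0), (0,0,3), (0,0,6), (0,0,9), (0,0,12), (0,3,0), (0,3,3), (0,3,6), (0,3,9), (0,3,12), (0,6,0), (0,6,3) ...
Target (A=0, B=0, C=4) not in reachable set → no.

Answer: no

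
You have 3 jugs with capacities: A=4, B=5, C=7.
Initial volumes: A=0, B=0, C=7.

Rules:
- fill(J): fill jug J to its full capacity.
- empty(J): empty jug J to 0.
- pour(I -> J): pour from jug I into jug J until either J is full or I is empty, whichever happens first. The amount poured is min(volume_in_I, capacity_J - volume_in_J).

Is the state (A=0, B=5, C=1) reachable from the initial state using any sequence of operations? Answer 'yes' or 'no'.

Answer: yes

Derivation:
BFS from (A=0, B=0, C=7):
  1. fill(A) -> (A=4 B=0 C=7)
  2. pour(A -> B) -> (A=0 B=4 C=7)
  3. pour(C -> B) -> (A=0 B=5 C=6)
  4. empty(B) -> (A=0 B=0 C=6)
  5. pour(C -> B) -> (A=0 B=5 C=1)
Target reached → yes.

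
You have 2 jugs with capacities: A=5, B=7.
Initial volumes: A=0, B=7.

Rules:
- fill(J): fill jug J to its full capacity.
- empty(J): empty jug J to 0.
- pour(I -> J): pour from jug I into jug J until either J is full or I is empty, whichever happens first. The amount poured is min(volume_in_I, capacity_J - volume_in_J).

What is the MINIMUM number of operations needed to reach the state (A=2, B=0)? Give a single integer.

BFS from (A=0, B=7). One shortest path:
  1. pour(B -> A) -> (A=5 B=2)
  2. empty(A) -> (A=0 B=2)
  3. pour(B -> A) -> (A=2 B=0)
Reached target in 3 moves.

Answer: 3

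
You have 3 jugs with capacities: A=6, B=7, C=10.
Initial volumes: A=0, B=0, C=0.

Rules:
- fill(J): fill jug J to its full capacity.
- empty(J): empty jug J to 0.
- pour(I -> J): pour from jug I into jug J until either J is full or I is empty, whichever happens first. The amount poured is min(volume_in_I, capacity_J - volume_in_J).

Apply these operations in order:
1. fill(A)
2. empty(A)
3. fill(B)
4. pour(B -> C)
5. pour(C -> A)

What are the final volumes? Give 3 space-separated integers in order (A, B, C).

Answer: 6 0 1

Derivation:
Step 1: fill(A) -> (A=6 B=0 C=0)
Step 2: empty(A) -> (A=0 B=0 C=0)
Step 3: fill(B) -> (A=0 B=7 C=0)
Step 4: pour(B -> C) -> (A=0 B=0 C=7)
Step 5: pour(C -> A) -> (A=6 B=0 C=1)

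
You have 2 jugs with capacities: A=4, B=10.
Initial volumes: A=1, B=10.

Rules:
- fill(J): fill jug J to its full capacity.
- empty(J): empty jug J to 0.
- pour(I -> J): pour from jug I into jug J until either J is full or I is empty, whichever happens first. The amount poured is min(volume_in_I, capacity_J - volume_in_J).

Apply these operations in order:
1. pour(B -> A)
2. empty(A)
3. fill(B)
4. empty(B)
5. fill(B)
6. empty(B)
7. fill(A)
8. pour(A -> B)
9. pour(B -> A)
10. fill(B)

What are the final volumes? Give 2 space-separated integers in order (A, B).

Answer: 4 10

Derivation:
Step 1: pour(B -> A) -> (A=4 B=7)
Step 2: empty(A) -> (A=0 B=7)
Step 3: fill(B) -> (A=0 B=10)
Step 4: empty(B) -> (A=0 B=0)
Step 5: fill(B) -> (A=0 B=10)
Step 6: empty(B) -> (A=0 B=0)
Step 7: fill(A) -> (A=4 B=0)
Step 8: pour(A -> B) -> (A=0 B=4)
Step 9: pour(B -> A) -> (A=4 B=0)
Step 10: fill(B) -> (A=4 B=10)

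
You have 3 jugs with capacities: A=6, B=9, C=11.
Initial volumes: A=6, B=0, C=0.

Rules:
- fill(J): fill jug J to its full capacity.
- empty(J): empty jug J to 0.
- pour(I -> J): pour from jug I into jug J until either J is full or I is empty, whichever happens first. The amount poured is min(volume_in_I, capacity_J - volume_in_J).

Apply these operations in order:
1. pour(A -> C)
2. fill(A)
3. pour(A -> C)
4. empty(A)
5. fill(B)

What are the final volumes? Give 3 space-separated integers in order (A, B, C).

Step 1: pour(A -> C) -> (A=0 B=0 C=6)
Step 2: fill(A) -> (A=6 B=0 C=6)
Step 3: pour(A -> C) -> (A=1 B=0 C=11)
Step 4: empty(A) -> (A=0 B=0 C=11)
Step 5: fill(B) -> (A=0 B=9 C=11)

Answer: 0 9 11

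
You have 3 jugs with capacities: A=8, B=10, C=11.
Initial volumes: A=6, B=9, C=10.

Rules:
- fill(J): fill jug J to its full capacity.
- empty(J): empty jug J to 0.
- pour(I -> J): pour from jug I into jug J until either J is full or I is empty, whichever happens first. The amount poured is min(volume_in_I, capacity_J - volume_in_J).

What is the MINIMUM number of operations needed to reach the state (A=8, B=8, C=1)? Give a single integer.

Answer: 4

Derivation:
BFS from (A=6, B=9, C=10). One shortest path:
  1. empty(B) -> (A=6 B=0 C=10)
  2. fill(C) -> (A=6 B=0 C=11)
  3. pour(C -> B) -> (A=6 B=10 C=1)
  4. pour(B -> A) -> (A=8 B=8 C=1)
Reached target in 4 moves.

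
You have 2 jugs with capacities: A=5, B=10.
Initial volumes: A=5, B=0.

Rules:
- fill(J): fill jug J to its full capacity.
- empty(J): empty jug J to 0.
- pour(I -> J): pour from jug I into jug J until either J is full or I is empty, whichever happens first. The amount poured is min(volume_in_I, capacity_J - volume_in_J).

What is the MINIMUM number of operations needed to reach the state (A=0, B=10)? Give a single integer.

Answer: 2

Derivation:
BFS from (A=5, B=0). One shortest path:
  1. empty(A) -> (A=0 B=0)
  2. fill(B) -> (A=0 B=10)
Reached target in 2 moves.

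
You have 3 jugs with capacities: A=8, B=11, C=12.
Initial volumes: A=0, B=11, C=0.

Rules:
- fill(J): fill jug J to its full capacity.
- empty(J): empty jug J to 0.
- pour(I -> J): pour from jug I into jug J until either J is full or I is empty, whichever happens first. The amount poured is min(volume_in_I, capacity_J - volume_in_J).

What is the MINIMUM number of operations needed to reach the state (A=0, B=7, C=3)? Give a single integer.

Answer: 7

Derivation:
BFS from (A=0, B=11, C=0). One shortest path:
  1. pour(B -> A) -> (A=8 B=3 C=0)
  2. pour(A -> C) -> (A=0 B=3 C=8)
  3. pour(B -> A) -> (A=3 B=0 C=8)
  4. fill(B) -> (A=3 B=11 C=8)
  5. pour(B -> C) -> (A=3 B=7 C=12)
  6. empty(C) -> (A=3 B=7 C=0)
  7. pour(A -> C) -> (A=0 B=7 C=3)
Reached target in 7 moves.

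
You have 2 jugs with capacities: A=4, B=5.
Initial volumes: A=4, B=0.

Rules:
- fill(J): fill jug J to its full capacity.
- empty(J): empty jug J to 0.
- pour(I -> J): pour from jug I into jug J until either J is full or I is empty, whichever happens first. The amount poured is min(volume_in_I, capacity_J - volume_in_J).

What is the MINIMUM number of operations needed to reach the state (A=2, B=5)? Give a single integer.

Answer: 7

Derivation:
BFS from (A=4, B=0). One shortest path:
  1. pour(A -> B) -> (A=0 B=4)
  2. fill(A) -> (A=4 B=4)
  3. pour(A -> B) -> (A=3 B=5)
  4. empty(B) -> (A=3 B=0)
  5. pour(A -> B) -> (A=0 B=3)
  6. fill(A) -> (A=4 B=3)
  7. pour(A -> B) -> (A=2 B=5)
Reached target in 7 moves.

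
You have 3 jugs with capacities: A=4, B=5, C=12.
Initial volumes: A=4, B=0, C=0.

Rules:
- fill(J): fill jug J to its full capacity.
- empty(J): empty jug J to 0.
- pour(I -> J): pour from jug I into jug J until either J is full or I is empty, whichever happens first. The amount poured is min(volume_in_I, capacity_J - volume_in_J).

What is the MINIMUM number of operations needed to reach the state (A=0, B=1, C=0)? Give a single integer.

Answer: 4

Derivation:
BFS from (A=4, B=0, C=0). One shortest path:
  1. empty(A) -> (A=0 B=0 C=0)
  2. fill(B) -> (A=0 B=5 C=0)
  3. pour(B -> A) -> (A=4 B=1 C=0)
  4. empty(A) -> (A=0 B=1 C=0)
Reached target in 4 moves.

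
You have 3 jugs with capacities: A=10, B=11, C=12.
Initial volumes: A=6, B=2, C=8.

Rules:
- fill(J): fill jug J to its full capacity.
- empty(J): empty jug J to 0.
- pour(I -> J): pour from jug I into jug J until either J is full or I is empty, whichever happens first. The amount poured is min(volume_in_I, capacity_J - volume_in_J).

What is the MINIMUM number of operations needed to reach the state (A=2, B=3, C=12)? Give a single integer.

Answer: 5

Derivation:
BFS from (A=6, B=2, C=8). One shortest path:
  1. pour(A -> C) -> (A=2 B=2 C=12)
  2. pour(C -> B) -> (A=2 B=11 C=3)
  3. empty(B) -> (A=2 B=0 C=3)
  4. pour(C -> B) -> (A=2 B=3 C=0)
  5. fill(C) -> (A=2 B=3 C=12)
Reached target in 5 moves.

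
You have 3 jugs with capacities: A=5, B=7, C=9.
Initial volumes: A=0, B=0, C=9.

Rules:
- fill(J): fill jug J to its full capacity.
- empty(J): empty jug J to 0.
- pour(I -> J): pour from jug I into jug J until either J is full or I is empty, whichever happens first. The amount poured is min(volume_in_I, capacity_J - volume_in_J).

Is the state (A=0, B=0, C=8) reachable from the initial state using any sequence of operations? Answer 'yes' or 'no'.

BFS from (A=0, B=0, C=9):
  1. pour(C -> A) -> (A=5 B=0 C=4)
  2. empty(A) -> (A=0 B=0 C=4)
  3. pour(C -> A) -> (A=4 B=0 C=0)
  4. fill(C) -> (A=4 B=0 C=9)
  5. pour(C -> A) -> (A=5 B=0 C=8)
  6. empty(A) -> (A=0 B=0 C=8)
Target reached → yes.

Answer: yes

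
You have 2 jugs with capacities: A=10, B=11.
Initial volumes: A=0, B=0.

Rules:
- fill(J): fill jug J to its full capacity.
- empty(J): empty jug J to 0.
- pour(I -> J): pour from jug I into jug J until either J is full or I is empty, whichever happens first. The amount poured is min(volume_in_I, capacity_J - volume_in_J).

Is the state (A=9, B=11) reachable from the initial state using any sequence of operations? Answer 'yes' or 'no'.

BFS from (A=0, B=0):
  1. fill(A) -> (A=10 B=0)
  2. pour(A -> B) -> (A=0 B=10)
  3. fill(A) -> (A=10 B=10)
  4. pour(A -> B) -> (A=9 B=11)
Target reached → yes.

Answer: yes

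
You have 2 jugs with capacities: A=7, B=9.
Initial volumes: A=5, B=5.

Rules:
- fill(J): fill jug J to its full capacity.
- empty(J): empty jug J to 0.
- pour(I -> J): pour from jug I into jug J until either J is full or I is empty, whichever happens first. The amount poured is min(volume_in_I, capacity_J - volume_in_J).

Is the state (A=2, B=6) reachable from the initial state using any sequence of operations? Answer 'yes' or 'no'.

BFS explored all 33 reachable states.
Reachable set includes: (0,0), (0,1), (0,2), (0,3), (0,4), (0,5), (0,6), (0,7), (0,8), (0,9), (1,0), (1,9) ...
Target (A=2, B=6) not in reachable set → no.

Answer: no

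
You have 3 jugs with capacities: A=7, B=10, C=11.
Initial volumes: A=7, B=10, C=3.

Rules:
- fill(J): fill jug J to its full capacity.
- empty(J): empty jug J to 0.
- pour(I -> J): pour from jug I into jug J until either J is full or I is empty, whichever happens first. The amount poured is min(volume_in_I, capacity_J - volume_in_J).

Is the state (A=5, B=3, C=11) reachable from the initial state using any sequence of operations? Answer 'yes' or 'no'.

Answer: yes

Derivation:
BFS from (A=7, B=10, C=3):
  1. pour(A -> C) -> (A=0 B=10 C=10)
  2. pour(B -> C) -> (A=0 B=9 C=11)
  3. empty(C) -> (A=0 B=9 C=0)
  4. pour(B -> C) -> (A=0 B=0 C=9)
  5. fill(B) -> (A=0 B=10 C=9)
  6. pour(B -> A) -> (A=7 B=3 C=9)
  7. pour(A -> C) -> (A=5 B=3 C=11)
Target reached → yes.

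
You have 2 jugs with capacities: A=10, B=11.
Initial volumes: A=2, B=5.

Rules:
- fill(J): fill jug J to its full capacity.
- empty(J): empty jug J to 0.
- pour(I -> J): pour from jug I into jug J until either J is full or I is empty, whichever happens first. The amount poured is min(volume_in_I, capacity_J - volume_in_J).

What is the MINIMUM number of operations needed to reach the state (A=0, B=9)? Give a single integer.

Answer: 7

Derivation:
BFS from (A=2, B=5). One shortest path:
  1. fill(A) -> (A=10 B=5)
  2. empty(B) -> (A=10 B=0)
  3. pour(A -> B) -> (A=0 B=10)
  4. fill(A) -> (A=10 B=10)
  5. pour(A -> B) -> (A=9 B=11)
  6. empty(B) -> (A=9 B=0)
  7. pour(A -> B) -> (A=0 B=9)
Reached target in 7 moves.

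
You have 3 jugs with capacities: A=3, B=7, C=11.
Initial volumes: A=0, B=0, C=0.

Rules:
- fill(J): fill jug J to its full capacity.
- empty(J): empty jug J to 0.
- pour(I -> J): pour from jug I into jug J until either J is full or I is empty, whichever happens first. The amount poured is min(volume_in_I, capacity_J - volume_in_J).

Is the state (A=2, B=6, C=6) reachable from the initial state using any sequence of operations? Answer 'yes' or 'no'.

Answer: no

Derivation:
BFS explored all 264 reachable states.
Reachable set includes: (0,0,0), (0,0,1), (0,0,2), (0,0,3), (0,0,4), (0,0,5), (0,0,6), (0,0,7), (0,0,8), (0,0,9), (0,0,10), (0,0,11) ...
Target (A=2, B=6, C=6) not in reachable set → no.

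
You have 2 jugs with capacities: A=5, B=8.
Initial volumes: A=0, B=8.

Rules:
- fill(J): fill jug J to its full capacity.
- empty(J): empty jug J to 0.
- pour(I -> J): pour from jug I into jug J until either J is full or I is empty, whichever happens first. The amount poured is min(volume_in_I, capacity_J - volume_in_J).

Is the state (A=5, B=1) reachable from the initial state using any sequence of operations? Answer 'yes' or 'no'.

BFS from (A=0, B=8):
  1. pour(B -> A) -> (A=5 B=3)
  2. empty(A) -> (A=0 B=3)
  3. pour(B -> A) -> (A=3 B=0)
  4. fill(B) -> (A=3 B=8)
  5. pour(B -> A) -> (A=5 B=6)
  6. empty(A) -> (A=0 B=6)
  7. pour(B -> A) -> (A=5 B=1)
Target reached → yes.

Answer: yes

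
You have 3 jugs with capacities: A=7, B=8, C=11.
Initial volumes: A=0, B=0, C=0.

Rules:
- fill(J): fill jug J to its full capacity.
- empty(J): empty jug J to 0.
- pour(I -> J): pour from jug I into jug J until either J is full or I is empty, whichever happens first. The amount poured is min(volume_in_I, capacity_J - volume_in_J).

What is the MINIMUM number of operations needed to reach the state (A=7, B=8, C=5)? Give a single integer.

Answer: 7

Derivation:
BFS from (A=0, B=0, C=0). One shortest path:
  1. fill(B) -> (A=0 B=8 C=0)
  2. fill(C) -> (A=0 B=8 C=11)
  3. pour(B -> A) -> (A=7 B=1 C=11)
  4. empty(A) -> (A=0 B=1 C=11)
  5. pour(B -> A) -> (A=1 B=0 C=11)
  6. fill(B) -> (A=1 B=8 C=11)
  7. pour(C -> A) -> (A=7 B=8 C=5)
Reached target in 7 moves.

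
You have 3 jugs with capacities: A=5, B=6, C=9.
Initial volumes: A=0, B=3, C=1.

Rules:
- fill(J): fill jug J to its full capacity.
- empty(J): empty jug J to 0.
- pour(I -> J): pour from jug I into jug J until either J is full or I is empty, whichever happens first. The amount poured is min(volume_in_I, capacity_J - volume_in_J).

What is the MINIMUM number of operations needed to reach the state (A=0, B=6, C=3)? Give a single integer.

BFS from (A=0, B=3, C=1). One shortest path:
  1. fill(A) -> (A=5 B=3 C=1)
  2. pour(A -> B) -> (A=2 B=6 C=1)
  3. pour(A -> C) -> (A=0 B=6 C=3)
Reached target in 3 moves.

Answer: 3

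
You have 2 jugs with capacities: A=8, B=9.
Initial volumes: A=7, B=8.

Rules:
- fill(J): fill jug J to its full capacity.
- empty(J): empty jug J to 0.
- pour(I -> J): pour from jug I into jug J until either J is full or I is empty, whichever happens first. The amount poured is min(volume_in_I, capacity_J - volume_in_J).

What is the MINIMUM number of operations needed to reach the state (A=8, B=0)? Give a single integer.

BFS from (A=7, B=8). One shortest path:
  1. fill(A) -> (A=8 B=8)
  2. empty(B) -> (A=8 B=0)
Reached target in 2 moves.

Answer: 2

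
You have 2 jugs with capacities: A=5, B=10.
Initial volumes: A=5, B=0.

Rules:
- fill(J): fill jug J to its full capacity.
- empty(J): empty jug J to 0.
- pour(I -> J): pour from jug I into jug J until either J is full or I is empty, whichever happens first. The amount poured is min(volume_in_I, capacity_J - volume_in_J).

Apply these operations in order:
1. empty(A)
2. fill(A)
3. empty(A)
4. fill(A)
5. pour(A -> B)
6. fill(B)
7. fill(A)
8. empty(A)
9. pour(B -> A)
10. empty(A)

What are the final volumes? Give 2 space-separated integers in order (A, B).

Answer: 0 5

Derivation:
Step 1: empty(A) -> (A=0 B=0)
Step 2: fill(A) -> (A=5 B=0)
Step 3: empty(A) -> (A=0 B=0)
Step 4: fill(A) -> (A=5 B=0)
Step 5: pour(A -> B) -> (A=0 B=5)
Step 6: fill(B) -> (A=0 B=10)
Step 7: fill(A) -> (A=5 B=10)
Step 8: empty(A) -> (A=0 B=10)
Step 9: pour(B -> A) -> (A=5 B=5)
Step 10: empty(A) -> (A=0 B=5)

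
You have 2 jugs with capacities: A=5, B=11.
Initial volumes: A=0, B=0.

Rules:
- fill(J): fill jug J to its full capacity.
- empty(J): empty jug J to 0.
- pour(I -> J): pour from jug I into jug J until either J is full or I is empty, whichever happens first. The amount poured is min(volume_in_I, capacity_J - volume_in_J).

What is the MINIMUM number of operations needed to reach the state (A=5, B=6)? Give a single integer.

BFS from (A=0, B=0). One shortest path:
  1. fill(B) -> (A=0 B=11)
  2. pour(B -> A) -> (A=5 B=6)
Reached target in 2 moves.

Answer: 2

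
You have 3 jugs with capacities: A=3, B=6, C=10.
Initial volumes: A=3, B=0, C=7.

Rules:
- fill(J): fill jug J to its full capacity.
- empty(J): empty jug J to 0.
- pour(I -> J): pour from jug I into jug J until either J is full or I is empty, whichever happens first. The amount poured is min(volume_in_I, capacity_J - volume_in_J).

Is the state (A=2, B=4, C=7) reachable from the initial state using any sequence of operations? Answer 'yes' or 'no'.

Answer: no

Derivation:
BFS explored all 218 reachable states.
Reachable set includes: (0,0,0), (0,0,1), (0,0,2), (0,0,3), (0,0,4), (0,0,5), (0,0,6), (0,0,7), (0,0,8), (0,0,9), (0,0,10), (0,1,0) ...
Target (A=2, B=4, C=7) not in reachable set → no.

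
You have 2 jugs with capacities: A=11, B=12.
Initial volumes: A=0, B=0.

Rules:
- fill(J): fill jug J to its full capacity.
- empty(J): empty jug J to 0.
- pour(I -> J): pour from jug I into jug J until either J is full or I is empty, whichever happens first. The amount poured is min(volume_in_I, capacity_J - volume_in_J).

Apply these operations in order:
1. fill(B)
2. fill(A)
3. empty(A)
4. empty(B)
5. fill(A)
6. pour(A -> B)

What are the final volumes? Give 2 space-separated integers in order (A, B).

Step 1: fill(B) -> (A=0 B=12)
Step 2: fill(A) -> (A=11 B=12)
Step 3: empty(A) -> (A=0 B=12)
Step 4: empty(B) -> (A=0 B=0)
Step 5: fill(A) -> (A=11 B=0)
Step 6: pour(A -> B) -> (A=0 B=11)

Answer: 0 11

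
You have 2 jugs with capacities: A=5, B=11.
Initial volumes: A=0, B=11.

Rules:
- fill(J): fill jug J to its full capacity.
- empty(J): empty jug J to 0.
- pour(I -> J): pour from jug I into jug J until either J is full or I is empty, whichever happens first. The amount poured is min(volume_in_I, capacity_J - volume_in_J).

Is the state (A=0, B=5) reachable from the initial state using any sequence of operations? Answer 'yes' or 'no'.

BFS from (A=0, B=11):
  1. fill(A) -> (A=5 B=11)
  2. empty(B) -> (A=5 B=0)
  3. pour(A -> B) -> (A=0 B=5)
Target reached → yes.

Answer: yes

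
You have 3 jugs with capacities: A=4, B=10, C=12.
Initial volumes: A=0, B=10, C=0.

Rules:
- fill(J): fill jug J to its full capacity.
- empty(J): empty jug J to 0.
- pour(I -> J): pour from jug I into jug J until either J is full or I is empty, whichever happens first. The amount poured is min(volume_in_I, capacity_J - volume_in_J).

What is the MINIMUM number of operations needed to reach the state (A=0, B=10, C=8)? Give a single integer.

BFS from (A=0, B=10, C=0). One shortest path:
  1. fill(C) -> (A=0 B=10 C=12)
  2. pour(C -> A) -> (A=4 B=10 C=8)
  3. empty(A) -> (A=0 B=10 C=8)
Reached target in 3 moves.

Answer: 3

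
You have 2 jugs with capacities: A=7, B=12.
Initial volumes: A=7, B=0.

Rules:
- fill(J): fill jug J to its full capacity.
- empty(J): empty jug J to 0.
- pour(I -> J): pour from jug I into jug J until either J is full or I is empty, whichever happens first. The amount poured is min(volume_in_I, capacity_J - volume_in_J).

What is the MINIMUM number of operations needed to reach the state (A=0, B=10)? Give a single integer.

Answer: 8

Derivation:
BFS from (A=7, B=0). One shortest path:
  1. empty(A) -> (A=0 B=0)
  2. fill(B) -> (A=0 B=12)
  3. pour(B -> A) -> (A=7 B=5)
  4. empty(A) -> (A=0 B=5)
  5. pour(B -> A) -> (A=5 B=0)
  6. fill(B) -> (A=5 B=12)
  7. pour(B -> A) -> (A=7 B=10)
  8. empty(A) -> (A=0 B=10)
Reached target in 8 moves.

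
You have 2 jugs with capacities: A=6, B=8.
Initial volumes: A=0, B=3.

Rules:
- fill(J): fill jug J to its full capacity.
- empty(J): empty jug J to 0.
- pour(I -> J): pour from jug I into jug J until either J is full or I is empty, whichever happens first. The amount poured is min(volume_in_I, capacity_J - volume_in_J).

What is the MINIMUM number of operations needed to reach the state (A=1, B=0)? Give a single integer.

Answer: 3

Derivation:
BFS from (A=0, B=3). One shortest path:
  1. fill(A) -> (A=6 B=3)
  2. pour(A -> B) -> (A=1 B=8)
  3. empty(B) -> (A=1 B=0)
Reached target in 3 moves.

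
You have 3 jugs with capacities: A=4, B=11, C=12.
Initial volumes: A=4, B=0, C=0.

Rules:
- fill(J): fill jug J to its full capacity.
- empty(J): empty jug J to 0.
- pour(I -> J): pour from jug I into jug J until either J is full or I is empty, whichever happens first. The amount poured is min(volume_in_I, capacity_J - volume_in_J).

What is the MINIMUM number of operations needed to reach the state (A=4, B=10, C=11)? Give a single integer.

BFS from (A=4, B=0, C=0). One shortest path:
  1. fill(B) -> (A=4 B=11 C=0)
  2. pour(B -> C) -> (A=4 B=0 C=11)
  3. fill(B) -> (A=4 B=11 C=11)
  4. pour(A -> C) -> (A=3 B=11 C=12)
  5. empty(C) -> (A=3 B=11 C=0)
  6. pour(B -> C) -> (A=3 B=0 C=11)
  7. fill(B) -> (A=3 B=11 C=11)
  8. pour(B -> A) -> (A=4 B=10 C=11)
Reached target in 8 moves.

Answer: 8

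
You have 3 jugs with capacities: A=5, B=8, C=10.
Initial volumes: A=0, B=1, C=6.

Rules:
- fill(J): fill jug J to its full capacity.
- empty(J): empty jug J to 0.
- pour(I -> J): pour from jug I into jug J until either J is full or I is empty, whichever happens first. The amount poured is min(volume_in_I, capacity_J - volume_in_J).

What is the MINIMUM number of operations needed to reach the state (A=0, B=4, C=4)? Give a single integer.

BFS from (A=0, B=1, C=6). One shortest path:
  1. pour(B -> A) -> (A=1 B=0 C=6)
  2. fill(B) -> (A=1 B=8 C=6)
  3. pour(B -> C) -> (A=1 B=4 C=10)
  4. empty(C) -> (A=1 B=4 C=0)
  5. pour(B -> C) -> (A=1 B=0 C=4)
  6. fill(B) -> (A=1 B=8 C=4)
  7. pour(B -> A) -> (A=5 B=4 C=4)
  8. empty(A) -> (A=0 B=4 C=4)
Reached target in 8 moves.

Answer: 8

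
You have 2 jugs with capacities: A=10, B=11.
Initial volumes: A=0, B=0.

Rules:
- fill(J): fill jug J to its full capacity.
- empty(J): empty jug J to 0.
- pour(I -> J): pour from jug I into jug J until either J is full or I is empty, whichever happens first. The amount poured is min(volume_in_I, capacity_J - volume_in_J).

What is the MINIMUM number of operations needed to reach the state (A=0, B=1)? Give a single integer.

BFS from (A=0, B=0). One shortest path:
  1. fill(B) -> (A=0 B=11)
  2. pour(B -> A) -> (A=10 B=1)
  3. empty(A) -> (A=0 B=1)
Reached target in 3 moves.

Answer: 3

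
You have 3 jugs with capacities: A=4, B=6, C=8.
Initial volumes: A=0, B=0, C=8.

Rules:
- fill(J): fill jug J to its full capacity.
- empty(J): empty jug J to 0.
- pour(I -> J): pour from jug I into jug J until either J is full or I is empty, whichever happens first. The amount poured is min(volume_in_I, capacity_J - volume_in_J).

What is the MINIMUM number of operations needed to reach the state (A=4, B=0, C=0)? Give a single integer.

BFS from (A=0, B=0, C=8). One shortest path:
  1. fill(A) -> (A=4 B=0 C=8)
  2. empty(C) -> (A=4 B=0 C=0)
Reached target in 2 moves.

Answer: 2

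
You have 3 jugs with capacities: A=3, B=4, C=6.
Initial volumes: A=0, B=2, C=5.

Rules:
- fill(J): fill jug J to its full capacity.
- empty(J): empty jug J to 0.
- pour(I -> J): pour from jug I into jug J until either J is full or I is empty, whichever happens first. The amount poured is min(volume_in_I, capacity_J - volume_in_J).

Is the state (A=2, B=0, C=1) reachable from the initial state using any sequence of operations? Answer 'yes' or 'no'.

Answer: yes

Derivation:
BFS from (A=0, B=2, C=5):
  1. pour(B -> A) -> (A=2 B=0 C=5)
  2. pour(C -> B) -> (A=2 B=4 C=1)
  3. empty(B) -> (A=2 B=0 C=1)
Target reached → yes.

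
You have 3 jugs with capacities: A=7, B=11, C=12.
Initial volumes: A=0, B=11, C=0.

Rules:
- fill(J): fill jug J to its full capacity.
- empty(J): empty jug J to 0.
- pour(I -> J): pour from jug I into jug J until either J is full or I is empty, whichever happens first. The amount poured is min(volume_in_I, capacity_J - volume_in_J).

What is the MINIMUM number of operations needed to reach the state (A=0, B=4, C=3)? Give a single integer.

BFS from (A=0, B=11, C=0). One shortest path:
  1. fill(A) -> (A=7 B=11 C=0)
  2. empty(B) -> (A=7 B=0 C=0)
  3. pour(A -> B) -> (A=0 B=7 C=0)
  4. fill(A) -> (A=7 B=7 C=0)
  5. pour(A -> B) -> (A=3 B=11 C=0)
  6. pour(A -> C) -> (A=0 B=11 C=3)
  7. pour(B -> A) -> (A=7 B=4 C=3)
  8. empty(A) -> (A=0 B=4 C=3)
Reached target in 8 moves.

Answer: 8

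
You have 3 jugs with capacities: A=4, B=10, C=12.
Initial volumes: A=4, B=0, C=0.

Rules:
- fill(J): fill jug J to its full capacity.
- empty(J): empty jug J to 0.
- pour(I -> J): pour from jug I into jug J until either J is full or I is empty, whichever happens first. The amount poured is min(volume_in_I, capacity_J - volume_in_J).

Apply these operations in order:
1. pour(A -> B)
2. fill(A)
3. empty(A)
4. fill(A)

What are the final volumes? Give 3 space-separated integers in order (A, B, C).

Step 1: pour(A -> B) -> (A=0 B=4 C=0)
Step 2: fill(A) -> (A=4 B=4 C=0)
Step 3: empty(A) -> (A=0 B=4 C=0)
Step 4: fill(A) -> (A=4 B=4 C=0)

Answer: 4 4 0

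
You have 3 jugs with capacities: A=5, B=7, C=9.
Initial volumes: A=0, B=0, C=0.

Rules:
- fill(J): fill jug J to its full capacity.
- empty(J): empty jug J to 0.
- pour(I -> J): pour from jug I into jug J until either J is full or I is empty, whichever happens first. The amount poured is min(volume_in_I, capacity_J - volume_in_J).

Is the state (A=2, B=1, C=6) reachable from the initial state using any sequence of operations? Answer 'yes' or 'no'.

BFS explored all 288 reachable states.
Reachable set includes: (0,0,0), (0,0,1), (0,0,2), (0,0,3), (0,0,4), (0,0,5), (0,0,6), (0,0,7), (0,0,8), (0,0,9), (0,1,0), (0,1,1) ...
Target (A=2, B=1, C=6) not in reachable set → no.

Answer: no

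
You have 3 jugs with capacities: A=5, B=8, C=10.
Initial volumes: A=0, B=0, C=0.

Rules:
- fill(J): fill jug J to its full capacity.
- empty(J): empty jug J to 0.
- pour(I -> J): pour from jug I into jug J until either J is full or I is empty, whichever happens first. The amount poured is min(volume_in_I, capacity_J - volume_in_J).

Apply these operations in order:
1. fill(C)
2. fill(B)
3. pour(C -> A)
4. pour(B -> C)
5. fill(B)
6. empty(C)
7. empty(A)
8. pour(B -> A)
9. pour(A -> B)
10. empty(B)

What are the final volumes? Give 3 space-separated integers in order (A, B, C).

Answer: 0 0 0

Derivation:
Step 1: fill(C) -> (A=0 B=0 C=10)
Step 2: fill(B) -> (A=0 B=8 C=10)
Step 3: pour(C -> A) -> (A=5 B=8 C=5)
Step 4: pour(B -> C) -> (A=5 B=3 C=10)
Step 5: fill(B) -> (A=5 B=8 C=10)
Step 6: empty(C) -> (A=5 B=8 C=0)
Step 7: empty(A) -> (A=0 B=8 C=0)
Step 8: pour(B -> A) -> (A=5 B=3 C=0)
Step 9: pour(A -> B) -> (A=0 B=8 C=0)
Step 10: empty(B) -> (A=0 B=0 C=0)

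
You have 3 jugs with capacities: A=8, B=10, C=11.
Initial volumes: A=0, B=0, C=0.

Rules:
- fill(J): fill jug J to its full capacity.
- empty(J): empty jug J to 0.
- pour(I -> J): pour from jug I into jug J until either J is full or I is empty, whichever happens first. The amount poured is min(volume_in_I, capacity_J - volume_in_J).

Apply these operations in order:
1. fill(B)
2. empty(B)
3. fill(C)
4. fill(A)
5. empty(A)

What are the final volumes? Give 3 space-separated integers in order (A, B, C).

Answer: 0 0 11

Derivation:
Step 1: fill(B) -> (A=0 B=10 C=0)
Step 2: empty(B) -> (A=0 B=0 C=0)
Step 3: fill(C) -> (A=0 B=0 C=11)
Step 4: fill(A) -> (A=8 B=0 C=11)
Step 5: empty(A) -> (A=0 B=0 C=11)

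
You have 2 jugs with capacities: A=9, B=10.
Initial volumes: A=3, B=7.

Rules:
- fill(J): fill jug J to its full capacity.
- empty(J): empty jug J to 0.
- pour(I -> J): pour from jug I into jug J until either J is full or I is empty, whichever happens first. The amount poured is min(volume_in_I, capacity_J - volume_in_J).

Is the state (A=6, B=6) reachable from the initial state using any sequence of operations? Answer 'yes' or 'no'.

BFS explored all 39 reachable states.
Reachable set includes: (0,0), (0,1), (0,2), (0,3), (0,4), (0,5), (0,6), (0,7), (0,8), (0,9), (0,10), (1,0) ...
Target (A=6, B=6) not in reachable set → no.

Answer: no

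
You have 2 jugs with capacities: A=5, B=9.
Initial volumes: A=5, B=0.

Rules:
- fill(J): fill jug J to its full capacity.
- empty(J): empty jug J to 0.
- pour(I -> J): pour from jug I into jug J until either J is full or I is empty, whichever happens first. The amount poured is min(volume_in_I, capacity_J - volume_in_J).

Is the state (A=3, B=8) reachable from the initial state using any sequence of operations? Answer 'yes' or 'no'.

BFS explored all 28 reachable states.
Reachable set includes: (0,0), (0,1), (0,2), (0,3), (0,4), (0,5), (0,6), (0,7), (0,8), (0,9), (1,0), (1,9) ...
Target (A=3, B=8) not in reachable set → no.

Answer: no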